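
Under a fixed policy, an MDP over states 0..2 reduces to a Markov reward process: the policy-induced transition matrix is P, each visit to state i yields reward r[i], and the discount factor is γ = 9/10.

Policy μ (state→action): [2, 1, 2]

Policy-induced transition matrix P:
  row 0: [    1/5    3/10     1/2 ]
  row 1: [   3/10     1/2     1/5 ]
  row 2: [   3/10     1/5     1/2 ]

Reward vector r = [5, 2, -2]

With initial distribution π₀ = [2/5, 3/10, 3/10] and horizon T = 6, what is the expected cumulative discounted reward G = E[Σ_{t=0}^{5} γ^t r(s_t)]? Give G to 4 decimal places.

G = 6.3989

t=0: π = [0.4000, 0.3000, 0.3000], E[r] = 2.0000, γ^t·E[r] = 2.000000, running G = 2.000000
t=1: π = [0.2600, 0.3300, 0.4100], E[r] = 1.1400, γ^t·E[r] = 1.026000, running G = 3.026000
t=2: π = [0.2740, 0.3250, 0.4010], E[r] = 1.2180, γ^t·E[r] = 0.986580, running G = 4.012580
t=3: π = [0.2726, 0.3249, 0.4025], E[r] = 1.2078, γ^t·E[r] = 0.880486, running G = 4.893066
t=4: π = [0.2727, 0.3247, 0.4025], E[r] = 1.2081, γ^t·E[r] = 0.792634, running G = 5.685701
t=5: π = [0.2727, 0.3247, 0.4026], E[r] = 1.2079, γ^t·E[r] = 0.713226, running G = 6.398926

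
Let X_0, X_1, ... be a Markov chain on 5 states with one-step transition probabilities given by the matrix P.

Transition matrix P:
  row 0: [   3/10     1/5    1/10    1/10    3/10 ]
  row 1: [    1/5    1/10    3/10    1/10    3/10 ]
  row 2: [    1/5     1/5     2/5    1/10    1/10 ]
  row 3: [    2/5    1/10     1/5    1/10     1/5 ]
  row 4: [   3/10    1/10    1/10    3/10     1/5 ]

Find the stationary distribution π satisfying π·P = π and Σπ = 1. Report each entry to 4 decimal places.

Balance equations π_j = Σ_i π_i·P[i][j]:
  π_0 = 3/10·π_0 + 1/5·π_1 + 1/5·π_2 + 2/5·π_3 + 3/10·π_4
  π_1 = 1/5·π_0 + 1/10·π_1 + 1/5·π_2 + 1/10·π_3 + 1/10·π_4
  π_2 = 1/10·π_0 + 3/10·π_1 + 2/5·π_2 + 1/5·π_3 + 1/10·π_4
  π_3 = 1/10·π_0 + 1/10·π_1 + 1/10·π_2 + 1/10·π_3 + 3/10·π_4
  normalize: π_0 + π_1 + π_2 + π_3 + π_4 = 1
Solving the linear system gives exactly π = [481/1724, 64/431, 355/1724, 249/1724, 383/1724].

π = [0.2790, 0.1485, 0.2059, 0.1444, 0.2222]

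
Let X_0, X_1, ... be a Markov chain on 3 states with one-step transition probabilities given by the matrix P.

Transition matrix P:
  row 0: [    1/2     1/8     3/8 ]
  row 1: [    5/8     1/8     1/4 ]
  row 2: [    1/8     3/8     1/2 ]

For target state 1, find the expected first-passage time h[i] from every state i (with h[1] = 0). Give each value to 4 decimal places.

h = [4.3077, 0.0000, 3.0769]

First-step conditioning: h[1] = 0; for i ≠ 1, h[i] = 1 + Σ_k P[i][k]·h[k].
  h[0] = 1 + 1/2·h[0] + 3/8·h[2]
  h[2] = 1 + 1/8·h[0] + 1/2·h[2]
Solving the 2×2 linear system over states ≠ 1 gives exactly h = [56/13, 0, 40/13] (h[1] = 0 is the target).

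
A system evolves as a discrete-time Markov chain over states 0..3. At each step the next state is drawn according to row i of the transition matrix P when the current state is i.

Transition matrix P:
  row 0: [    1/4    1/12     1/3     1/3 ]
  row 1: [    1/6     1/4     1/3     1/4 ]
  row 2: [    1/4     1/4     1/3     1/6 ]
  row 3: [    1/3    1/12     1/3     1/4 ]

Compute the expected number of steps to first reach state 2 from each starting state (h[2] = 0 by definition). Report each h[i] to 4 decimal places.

h = [3.0000, 3.0000, 0.0000, 3.0000]

First-step conditioning: h[2] = 0; for i ≠ 2, h[i] = 1 + Σ_k P[i][k]·h[k].
  h[0] = 1 + 1/4·h[0] + 1/12·h[1] + 1/3·h[3]
  h[1] = 1 + 1/6·h[0] + 1/4·h[1] + 1/4·h[3]
  h[3] = 1 + 1/3·h[0] + 1/12·h[1] + 1/4·h[3]
Solving the 3×3 linear system over states ≠ 2 gives exactly h = [3, 3, 0, 3] (h[2] = 0 is the target).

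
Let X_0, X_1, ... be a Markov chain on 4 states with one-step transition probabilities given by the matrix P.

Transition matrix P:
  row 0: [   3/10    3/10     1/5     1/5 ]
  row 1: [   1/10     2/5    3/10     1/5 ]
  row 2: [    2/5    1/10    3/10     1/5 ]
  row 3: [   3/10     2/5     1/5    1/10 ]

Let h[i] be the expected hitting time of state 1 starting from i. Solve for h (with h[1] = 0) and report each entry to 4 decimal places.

h = [3.6531, 0.0000, 4.4649, 3.3210]

First-step conditioning: h[1] = 0; for i ≠ 1, h[i] = 1 + Σ_k P[i][k]·h[k].
  h[0] = 1 + 3/10·h[0] + 1/5·h[2] + 1/5·h[3]
  h[2] = 1 + 2/5·h[0] + 3/10·h[2] + 1/5·h[3]
  h[3] = 1 + 3/10·h[0] + 1/5·h[2] + 1/10·h[3]
Solving the 3×3 linear system over states ≠ 1 gives exactly h = [990/271, 0, 1210/271, 900/271] (h[1] = 0 is the target).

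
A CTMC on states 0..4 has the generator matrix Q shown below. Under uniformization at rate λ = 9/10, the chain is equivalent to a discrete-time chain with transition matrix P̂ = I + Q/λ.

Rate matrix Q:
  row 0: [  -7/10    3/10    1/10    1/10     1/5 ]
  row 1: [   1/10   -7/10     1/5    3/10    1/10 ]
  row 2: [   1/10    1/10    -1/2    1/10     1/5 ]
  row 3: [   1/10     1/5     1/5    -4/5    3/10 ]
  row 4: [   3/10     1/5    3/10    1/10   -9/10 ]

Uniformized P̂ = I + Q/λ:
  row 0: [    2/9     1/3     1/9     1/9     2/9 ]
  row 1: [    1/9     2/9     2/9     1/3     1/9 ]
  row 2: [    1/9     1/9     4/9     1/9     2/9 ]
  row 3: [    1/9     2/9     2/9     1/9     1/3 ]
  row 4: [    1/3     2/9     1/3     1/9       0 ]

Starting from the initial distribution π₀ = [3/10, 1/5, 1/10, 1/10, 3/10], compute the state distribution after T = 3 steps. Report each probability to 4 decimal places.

π = [0.1697, 0.2108, 0.2835, 0.1597, 0.1763]

t=0: π = [0.3000, 0.2000, 0.1000, 0.1000, 0.3000]
t=1: π = [0.2111, 0.2444, 0.2444, 0.1556, 0.1444]
t=2: π = [0.1667, 0.2185, 0.2691, 0.1654, 0.1802]
t=3: π = [0.1697, 0.2108, 0.2835, 0.1597, 0.1763]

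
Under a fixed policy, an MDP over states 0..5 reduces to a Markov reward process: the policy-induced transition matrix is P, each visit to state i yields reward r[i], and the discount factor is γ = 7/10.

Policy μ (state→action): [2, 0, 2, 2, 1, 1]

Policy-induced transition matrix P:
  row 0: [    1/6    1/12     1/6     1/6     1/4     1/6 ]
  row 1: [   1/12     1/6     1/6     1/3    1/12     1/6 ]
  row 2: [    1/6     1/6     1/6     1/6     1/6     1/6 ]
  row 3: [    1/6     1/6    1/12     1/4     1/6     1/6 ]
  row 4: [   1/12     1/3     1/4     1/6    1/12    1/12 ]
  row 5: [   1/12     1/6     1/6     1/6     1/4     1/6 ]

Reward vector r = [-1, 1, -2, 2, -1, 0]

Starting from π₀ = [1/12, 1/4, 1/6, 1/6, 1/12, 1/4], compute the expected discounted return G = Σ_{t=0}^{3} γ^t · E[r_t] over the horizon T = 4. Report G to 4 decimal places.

G = 0.0952

t=0: π = [0.0833, 0.2500, 0.1667, 0.1667, 0.0833, 0.2500], E[r] = 0.0833, γ^t·E[r] = 0.083333, running G = 0.083333
t=1: π = [0.1181, 0.1736, 0.1597, 0.2222, 0.1667, 0.1597], E[r] = 0.0139, γ^t·E[r] = 0.009722, running G = 0.093056
t=2: π = [0.1250, 0.1846, 0.1620, 0.2141, 0.1615, 0.1528], E[r] = 0.0023, γ^t·E[r] = 0.001134, running G = 0.094190
t=3: π = [0.1251, 0.1832, 0.1623, 0.2153, 0.1610, 0.1532], E[r] = 0.0031, γ^t·E[r] = 0.001059, running G = 0.095248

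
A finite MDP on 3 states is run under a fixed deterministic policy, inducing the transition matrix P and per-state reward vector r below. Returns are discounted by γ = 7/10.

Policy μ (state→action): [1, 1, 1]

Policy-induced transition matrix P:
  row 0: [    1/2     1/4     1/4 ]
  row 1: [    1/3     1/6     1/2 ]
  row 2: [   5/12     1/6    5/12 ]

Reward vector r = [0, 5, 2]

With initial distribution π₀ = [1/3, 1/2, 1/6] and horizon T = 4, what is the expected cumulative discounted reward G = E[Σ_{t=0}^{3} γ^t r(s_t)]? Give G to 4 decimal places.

G = 5.5223

t=0: π = [0.3333, 0.5000, 0.1667], E[r] = 2.8333, γ^t·E[r] = 2.833333, running G = 2.833333
t=1: π = [0.4028, 0.1944, 0.4028], E[r] = 1.7778, γ^t·E[r] = 1.244444, running G = 4.077778
t=2: π = [0.4340, 0.2002, 0.3657], E[r] = 1.7326, γ^t·E[r] = 0.848993, running G = 4.926771
t=3: π = [0.4361, 0.2028, 0.3610], E[r] = 1.7362, γ^t·E[r] = 0.595519, running G = 5.522290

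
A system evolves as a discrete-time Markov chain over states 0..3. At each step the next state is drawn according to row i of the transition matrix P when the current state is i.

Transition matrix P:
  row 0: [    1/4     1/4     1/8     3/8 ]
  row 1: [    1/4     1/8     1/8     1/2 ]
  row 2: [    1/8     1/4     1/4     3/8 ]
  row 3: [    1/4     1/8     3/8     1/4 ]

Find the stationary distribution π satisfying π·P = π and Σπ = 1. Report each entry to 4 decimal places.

π = [0.2195, 0.1829, 0.2439, 0.3537]

Balance equations π_j = Σ_i π_i·P[i][j]:
  π_0 = 1/4·π_0 + 1/4·π_1 + 1/8·π_2 + 1/4·π_3
  π_1 = 1/4·π_0 + 1/8·π_1 + 1/4·π_2 + 1/8·π_3
  π_2 = 1/8·π_0 + 1/8·π_1 + 1/4·π_2 + 3/8·π_3
  normalize: π_0 + π_1 + π_2 + π_3 = 1
Solving the linear system gives exactly π = [9/41, 15/82, 10/41, 29/82].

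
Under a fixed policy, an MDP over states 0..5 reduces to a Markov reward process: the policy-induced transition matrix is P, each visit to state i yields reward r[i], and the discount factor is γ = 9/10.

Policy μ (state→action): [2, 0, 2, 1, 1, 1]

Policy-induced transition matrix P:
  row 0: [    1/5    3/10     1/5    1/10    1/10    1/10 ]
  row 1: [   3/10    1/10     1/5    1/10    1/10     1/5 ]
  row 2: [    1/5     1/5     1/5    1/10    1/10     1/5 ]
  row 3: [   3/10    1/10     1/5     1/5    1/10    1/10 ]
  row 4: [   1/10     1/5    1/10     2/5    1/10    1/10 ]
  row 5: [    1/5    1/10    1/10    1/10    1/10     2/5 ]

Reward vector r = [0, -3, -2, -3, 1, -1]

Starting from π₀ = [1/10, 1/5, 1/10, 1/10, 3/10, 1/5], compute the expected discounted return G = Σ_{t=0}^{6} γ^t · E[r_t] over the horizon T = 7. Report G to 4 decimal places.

G = -6.9014

t=0: π = [0.1000, 0.2000, 0.1000, 0.1000, 0.3000, 0.2000], E[r] = -1.0000, γ^t·E[r] = -1.000000, running G = -1.000000
t=1: π = [0.2000, 0.1600, 0.1500, 0.2000, 0.1000, 0.1900], E[r] = -1.4700, γ^t·E[r] = -1.323000, running G = -2.323000
t=2: π = [0.2260, 0.1650, 0.1710, 0.1500, 0.1000, 0.1880], E[r] = -1.3750, γ^t·E[r] = -1.113750, running G = -3.436750
t=3: π = [0.2215, 0.1723, 0.1712, 0.1450, 0.1000, 0.1900], E[r] = -1.3843, γ^t·E[r] = -1.009155, running G = -4.445905
t=4: π = [0.2217, 0.1714, 0.1710, 0.1445, 0.1000, 0.1914], E[r] = -1.3811, γ^t·E[r] = -0.906146, running G = -5.352051
t=5: π = [0.2216, 0.1714, 0.1709, 0.1445, 0.1000, 0.1916], E[r] = -1.3811, γ^t·E[r] = -0.815505, running G = -6.167556
t=6: π = [0.2216, 0.1714, 0.1708, 0.1444, 0.1000, 0.1917], E[r] = -1.3809, γ^t·E[r] = -0.733891, running G = -6.901447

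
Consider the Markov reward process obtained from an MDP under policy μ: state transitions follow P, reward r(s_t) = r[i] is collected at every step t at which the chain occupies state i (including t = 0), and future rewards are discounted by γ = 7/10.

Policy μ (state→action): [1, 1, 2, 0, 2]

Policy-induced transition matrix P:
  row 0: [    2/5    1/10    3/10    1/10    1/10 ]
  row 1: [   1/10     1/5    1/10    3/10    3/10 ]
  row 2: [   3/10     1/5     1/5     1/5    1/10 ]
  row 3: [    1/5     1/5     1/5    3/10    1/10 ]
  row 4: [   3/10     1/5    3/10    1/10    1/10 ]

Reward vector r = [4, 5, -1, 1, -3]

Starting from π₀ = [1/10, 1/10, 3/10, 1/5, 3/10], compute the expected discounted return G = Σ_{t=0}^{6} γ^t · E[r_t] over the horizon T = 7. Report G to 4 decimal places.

t=0: π = [0.1000, 0.1000, 0.3000, 0.2000, 0.3000], E[r] = -0.1000, γ^t·E[r] = -0.100000, running G = -0.100000
t=1: π = [0.2700, 0.1900, 0.2300, 0.1900, 0.1200], E[r] = 1.6300, γ^t·E[r] = 1.141000, running G = 1.041000
t=2: π = [0.2700, 0.1730, 0.2200, 0.1990, 0.1380], E[r] = 1.5100, γ^t·E[r] = 0.739900, running G = 1.780900
t=3: π = [0.2725, 0.1730, 0.2235, 0.1964, 0.1346], E[r] = 1.5241, γ^t·E[r] = 0.522766, running G = 2.303666
t=4: π = [0.2730, 0.1728, 0.2234, 0.1962, 0.1346], E[r] = 1.5248, γ^t·E[r] = 0.366107, running G = 2.669773
t=5: π = [0.2731, 0.1727, 0.2235, 0.1961, 0.1346], E[r] = 1.5250, γ^t·E[r] = 0.256308, running G = 2.926081
t=6: π = [0.2732, 0.1727, 0.2235, 0.1961, 0.1345], E[r] = 1.5251, γ^t·E[r] = 0.179423, running G = 3.105504

G = 3.1055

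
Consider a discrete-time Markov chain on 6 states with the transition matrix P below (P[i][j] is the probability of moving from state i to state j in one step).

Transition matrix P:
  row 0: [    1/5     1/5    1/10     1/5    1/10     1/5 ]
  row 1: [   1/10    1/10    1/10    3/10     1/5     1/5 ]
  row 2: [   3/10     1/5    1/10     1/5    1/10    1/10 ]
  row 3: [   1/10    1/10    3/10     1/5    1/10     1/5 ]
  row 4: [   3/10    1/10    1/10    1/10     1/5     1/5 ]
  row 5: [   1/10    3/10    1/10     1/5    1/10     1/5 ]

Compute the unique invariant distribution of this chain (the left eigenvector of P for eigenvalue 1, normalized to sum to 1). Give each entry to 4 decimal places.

π = [0.1712, 0.1684, 0.1408, 0.2039, 0.1298, 0.1859]

Balance equations π_j = Σ_i π_i·P[i][j]:
  π_0 = 1/5·π_0 + 1/10·π_1 + 3/10·π_2 + 1/10·π_3 + 3/10·π_4 + 1/10·π_5
  π_1 = 1/5·π_0 + 1/10·π_1 + 1/5·π_2 + 1/10·π_3 + 1/10·π_4 + 3/10·π_5
  π_2 = 1/10·π_0 + 1/10·π_1 + 1/10·π_2 + 3/10·π_3 + 1/10·π_4 + 1/10·π_5
  π_3 = 1/5·π_0 + 3/10·π_1 + 1/5·π_2 + 1/5·π_3 + 1/10·π_4 + 1/5·π_5
  π_4 = 1/10·π_0 + 1/5·π_1 + 1/10·π_2 + 1/10·π_3 + 1/5·π_4 + 1/10·π_5
  normalize: π_0 + π_1 + π_2 + π_3 + π_4 + π_5 = 1
Solving the linear system gives exactly π = [1079/6301, 1061/6301, 887/6301, 2569/12602, 818/6301, 2343/12602].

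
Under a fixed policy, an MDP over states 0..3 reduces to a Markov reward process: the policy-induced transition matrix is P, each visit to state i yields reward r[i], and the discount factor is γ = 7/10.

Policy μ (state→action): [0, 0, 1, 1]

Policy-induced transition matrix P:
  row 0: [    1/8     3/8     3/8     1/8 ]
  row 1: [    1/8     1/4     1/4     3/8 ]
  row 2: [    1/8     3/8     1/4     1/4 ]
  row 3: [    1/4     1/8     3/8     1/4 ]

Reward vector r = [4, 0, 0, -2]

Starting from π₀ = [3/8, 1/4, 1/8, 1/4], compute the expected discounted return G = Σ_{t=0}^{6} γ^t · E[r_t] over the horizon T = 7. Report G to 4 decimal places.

t=0: π = [0.3750, 0.2500, 0.1250, 0.2500], E[r] = 1.0000, γ^t·E[r] = 1.000000, running G = 1.000000
t=1: π = [0.1563, 0.2813, 0.3281, 0.2344], E[r] = 0.1563, γ^t·E[r] = 0.109375, running G = 1.109375
t=2: π = [0.1543, 0.2813, 0.2988, 0.2656], E[r] = 0.0859, γ^t·E[r] = 0.042109, running G = 1.151484
t=3: π = [0.1582, 0.2734, 0.3025, 0.2659], E[r] = 0.1011, γ^t·E[r] = 0.034668, running G = 1.186153
t=4: π = [0.1582, 0.2744, 0.3030, 0.2644], E[r] = 0.1041, γ^t·E[r] = 0.025001, running G = 1.211153
t=5: π = [0.1581, 0.2746, 0.3028, 0.2645], E[r] = 0.1032, γ^t·E[r] = 0.017340, running G = 1.228494
t=6: π = [0.1581, 0.2745, 0.3028, 0.2646], E[r] = 0.1031, γ^t·E[r] = 0.012132, running G = 1.240625

G = 1.2406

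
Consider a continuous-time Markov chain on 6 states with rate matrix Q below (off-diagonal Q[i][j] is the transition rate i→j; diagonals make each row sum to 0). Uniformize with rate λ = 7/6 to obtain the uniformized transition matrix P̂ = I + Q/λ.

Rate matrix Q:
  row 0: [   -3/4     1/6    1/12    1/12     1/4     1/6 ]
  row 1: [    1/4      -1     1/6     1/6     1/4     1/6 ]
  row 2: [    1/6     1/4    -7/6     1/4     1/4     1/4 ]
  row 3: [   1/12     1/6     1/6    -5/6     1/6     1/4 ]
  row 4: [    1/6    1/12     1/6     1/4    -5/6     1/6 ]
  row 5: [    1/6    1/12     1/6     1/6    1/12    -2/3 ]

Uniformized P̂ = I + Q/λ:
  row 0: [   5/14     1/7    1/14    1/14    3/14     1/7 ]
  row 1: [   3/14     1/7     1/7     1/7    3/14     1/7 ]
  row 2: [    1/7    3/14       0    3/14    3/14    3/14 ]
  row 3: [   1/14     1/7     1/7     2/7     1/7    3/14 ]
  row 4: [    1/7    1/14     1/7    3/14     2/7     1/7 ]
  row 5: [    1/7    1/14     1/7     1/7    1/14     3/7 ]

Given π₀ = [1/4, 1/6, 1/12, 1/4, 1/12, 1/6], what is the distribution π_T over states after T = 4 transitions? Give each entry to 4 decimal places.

π = [0.1771, 0.1217, 0.1139, 0.1765, 0.1823, 0.2286]

t=0: π = [0.2500, 0.1667, 0.0833, 0.2500, 0.0833, 0.1667]
t=1: π = [0.1905, 0.1310, 0.1131, 0.1726, 0.1786, 0.2143]
t=2: π = [0.1807, 0.1229, 0.1131, 0.1747, 0.1841, 0.2245]
t=3: π = [0.1779, 0.1218, 0.1138, 0.1761, 0.1829, 0.2276]
t=4: π = [0.1771, 0.1217, 0.1139, 0.1765, 0.1823, 0.2286]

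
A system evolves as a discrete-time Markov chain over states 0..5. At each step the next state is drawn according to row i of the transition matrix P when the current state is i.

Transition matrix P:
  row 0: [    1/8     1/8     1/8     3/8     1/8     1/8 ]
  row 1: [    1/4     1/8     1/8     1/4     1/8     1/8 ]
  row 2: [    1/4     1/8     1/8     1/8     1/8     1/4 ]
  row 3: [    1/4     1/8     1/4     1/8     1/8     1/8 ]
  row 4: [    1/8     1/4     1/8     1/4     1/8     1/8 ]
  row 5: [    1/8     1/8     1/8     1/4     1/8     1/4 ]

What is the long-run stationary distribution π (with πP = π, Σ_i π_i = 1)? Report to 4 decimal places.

π = [0.1900, 0.1406, 0.1533, 0.2263, 0.1250, 0.1648]

Balance equations π_j = Σ_i π_i·P[i][j]:
  π_0 = 1/8·π_0 + 1/4·π_1 + 1/4·π_2 + 1/4·π_3 + 1/8·π_4 + 1/8·π_5
  π_1 = 1/8·π_0 + 1/8·π_1 + 1/8·π_2 + 1/8·π_3 + 1/4·π_4 + 1/8·π_5
  π_2 = 1/8·π_0 + 1/8·π_1 + 1/8·π_2 + 1/4·π_3 + 1/8·π_4 + 1/8·π_5
  π_3 = 3/8·π_0 + 1/4·π_1 + 1/8·π_2 + 1/8·π_3 + 1/4·π_4 + 1/4·π_5
  π_4 = 1/8·π_0 + 1/8·π_1 + 1/8·π_2 + 1/8·π_3 + 1/8·π_4 + 1/8·π_5
  normalize: π_0 + π_1 + π_2 + π_3 + π_4 + π_5 = 1
Solving the linear system gives exactly π = [6993/36800, 9/64, 5641/36800, 1041/4600, 1/8, 6063/36800].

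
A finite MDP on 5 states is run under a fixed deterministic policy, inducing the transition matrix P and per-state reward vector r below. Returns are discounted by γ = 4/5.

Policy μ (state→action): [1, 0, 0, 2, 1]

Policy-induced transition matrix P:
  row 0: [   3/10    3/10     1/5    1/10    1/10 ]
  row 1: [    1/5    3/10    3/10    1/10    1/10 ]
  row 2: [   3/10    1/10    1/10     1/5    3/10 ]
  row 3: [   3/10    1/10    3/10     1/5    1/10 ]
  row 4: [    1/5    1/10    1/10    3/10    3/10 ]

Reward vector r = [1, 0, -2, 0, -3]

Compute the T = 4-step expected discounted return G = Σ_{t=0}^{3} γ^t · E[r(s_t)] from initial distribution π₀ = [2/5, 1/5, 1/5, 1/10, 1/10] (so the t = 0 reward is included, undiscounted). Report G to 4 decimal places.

G = -1.5454

t=0: π = [0.4000, 0.2000, 0.2000, 0.1000, 0.1000], E[r] = -0.3000, γ^t·E[r] = -0.300000, running G = -0.300000
t=1: π = [0.2700, 0.2200, 0.2000, 0.1500, 0.1600], E[r] = -0.6100, γ^t·E[r] = -0.488000, running G = -0.788000
t=2: π = [0.2620, 0.1980, 0.2010, 0.1670, 0.1720], E[r] = -0.6560, γ^t·E[r] = -0.419840, running G = -1.207840
t=3: π = [0.2630, 0.1920, 0.1992, 0.1712, 0.1746], E[r] = -0.6592, γ^t·E[r] = -0.337510, running G = -1.545350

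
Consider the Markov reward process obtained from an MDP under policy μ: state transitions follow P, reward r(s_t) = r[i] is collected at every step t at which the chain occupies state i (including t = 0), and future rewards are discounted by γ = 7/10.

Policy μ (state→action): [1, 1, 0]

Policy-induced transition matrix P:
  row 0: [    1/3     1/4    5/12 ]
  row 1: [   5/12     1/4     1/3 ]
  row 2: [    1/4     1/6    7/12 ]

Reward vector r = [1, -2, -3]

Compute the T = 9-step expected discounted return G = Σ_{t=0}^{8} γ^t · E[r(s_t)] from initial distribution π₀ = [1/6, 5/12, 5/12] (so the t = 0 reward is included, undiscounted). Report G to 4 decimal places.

G = -5.2425

t=0: π = [0.1667, 0.4167, 0.4167], E[r] = -1.9167, γ^t·E[r] = -1.916667, running G = -1.916667
t=1: π = [0.3333, 0.2153, 0.4514], E[r] = -1.4514, γ^t·E[r] = -1.015972, running G = -2.932639
t=2: π = [0.3137, 0.2124, 0.4740], E[r] = -1.5330, γ^t·E[r] = -0.751163, running G = -3.683802
t=3: π = [0.3115, 0.2105, 0.4780], E[r] = -1.5434, γ^t·E[r] = -0.529371, running G = -4.213173
t=4: π = [0.3110, 0.2102, 0.4788], E[r] = -1.5456, γ^t·E[r] = -0.371110, running G = -4.584283
t=5: π = [0.3109, 0.2101, 0.4789], E[r] = -1.5461, γ^t·E[r] = -0.259854, running G = -4.844137
t=6: π = [0.3109, 0.2101, 0.4790], E[r] = -1.5462, γ^t·E[r] = -0.181908, running G = -5.026045
t=7: π = [0.3109, 0.2101, 0.4790], E[r] = -1.5462, γ^t·E[r] = -0.127337, running G = -5.153382
t=8: π = [0.3109, 0.2101, 0.4790], E[r] = -1.5462, γ^t·E[r] = -0.089136, running G = -5.242519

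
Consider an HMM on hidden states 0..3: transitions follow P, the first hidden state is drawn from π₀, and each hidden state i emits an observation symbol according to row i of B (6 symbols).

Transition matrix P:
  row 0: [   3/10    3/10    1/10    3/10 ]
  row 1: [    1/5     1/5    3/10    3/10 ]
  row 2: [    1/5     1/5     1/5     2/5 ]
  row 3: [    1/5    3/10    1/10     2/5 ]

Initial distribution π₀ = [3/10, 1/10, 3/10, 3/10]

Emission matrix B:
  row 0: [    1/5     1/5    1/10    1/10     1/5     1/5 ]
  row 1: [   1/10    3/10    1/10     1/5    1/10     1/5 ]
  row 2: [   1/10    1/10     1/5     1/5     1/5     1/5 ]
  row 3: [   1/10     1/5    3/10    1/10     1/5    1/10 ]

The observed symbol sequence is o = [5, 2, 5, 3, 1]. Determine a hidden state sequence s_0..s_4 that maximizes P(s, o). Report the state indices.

t=0: δ = [6.000e-02, 2.000e-02, 6.000e-02, 3.000e-02]  (obs o_0=5)
t=1: δ = [1.800e-03, 1.800e-03, 2.400e-03, 7.200e-03]  ψ = [0, 0, 2, 2]  (obs o_1=2)
t=2: δ = [2.880e-04, 4.320e-04, 1.440e-04, 2.880e-04]  ψ = [3, 3, 3, 3]  (obs o_2=5)
t=3: δ = [8.640e-06, 1.728e-05, 2.592e-05, 1.296e-05]  ψ = [0, 0, 1, 1]  (obs o_3=3)
t=4: δ = [1.037e-06, 1.555e-06, 5.184e-07, 2.074e-06]  ψ = [2, 2, 1, 2]  (obs o_4=1)
backtrack: best end state = 3; path = [2, 3, 1, 2, 3]

path = [2, 3, 1, 2, 3]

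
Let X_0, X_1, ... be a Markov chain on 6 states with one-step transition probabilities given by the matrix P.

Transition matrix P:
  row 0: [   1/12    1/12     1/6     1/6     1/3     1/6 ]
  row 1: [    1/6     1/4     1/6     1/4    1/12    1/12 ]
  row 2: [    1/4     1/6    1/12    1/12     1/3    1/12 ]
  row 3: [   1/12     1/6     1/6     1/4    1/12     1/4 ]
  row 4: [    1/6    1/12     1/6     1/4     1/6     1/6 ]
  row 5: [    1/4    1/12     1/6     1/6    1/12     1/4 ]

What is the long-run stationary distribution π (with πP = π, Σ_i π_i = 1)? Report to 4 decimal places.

π = [0.1639, 0.1350, 0.1538, 0.1962, 0.1776, 0.1734]

Balance equations π_j = Σ_i π_i·P[i][j]:
  π_0 = 1/12·π_0 + 1/6·π_1 + 1/4·π_2 + 1/12·π_3 + 1/6·π_4 + 1/4·π_5
  π_1 = 1/12·π_0 + 1/4·π_1 + 1/6·π_2 + 1/6·π_3 + 1/12·π_4 + 1/12·π_5
  π_2 = 1/6·π_0 + 1/6·π_1 + 1/12·π_2 + 1/6·π_3 + 1/6·π_4 + 1/6·π_5
  π_3 = 1/6·π_0 + 1/4·π_1 + 1/12·π_2 + 1/4·π_3 + 1/4·π_4 + 1/6·π_5
  π_4 = 1/3·π_0 + 1/12·π_1 + 1/3·π_2 + 1/12·π_3 + 1/6·π_4 + 1/12·π_5
  normalize: π_0 + π_1 + π_2 + π_3 + π_4 + π_5 = 1
Solving the linear system gives exactly π = [18301/111644, 15073/111644, 2/13, 10955/55822, 1525/8588, 19359/111644].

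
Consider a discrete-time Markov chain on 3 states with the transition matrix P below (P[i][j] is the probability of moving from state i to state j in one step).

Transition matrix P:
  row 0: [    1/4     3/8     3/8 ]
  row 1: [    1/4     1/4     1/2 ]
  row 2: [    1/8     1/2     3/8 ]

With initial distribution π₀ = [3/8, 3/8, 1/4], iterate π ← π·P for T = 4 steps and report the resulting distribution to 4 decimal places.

π = [0.1971, 0.3804, 0.4225]

t=0: π = [0.3750, 0.3750, 0.2500]
t=1: π = [0.2188, 0.3594, 0.4219]
t=2: π = [0.1973, 0.3828, 0.4199]
t=3: π = [0.1975, 0.3796, 0.4229]
t=4: π = [0.1971, 0.3804, 0.4225]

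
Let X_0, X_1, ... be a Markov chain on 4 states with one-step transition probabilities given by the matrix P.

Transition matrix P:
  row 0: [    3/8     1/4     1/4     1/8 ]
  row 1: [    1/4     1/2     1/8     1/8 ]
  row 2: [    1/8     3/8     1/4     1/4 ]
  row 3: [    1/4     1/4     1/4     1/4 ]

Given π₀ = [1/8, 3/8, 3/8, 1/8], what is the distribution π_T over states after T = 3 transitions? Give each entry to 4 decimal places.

t=0: π = [0.1250, 0.3750, 0.3750, 0.1250]
t=1: π = [0.2188, 0.3906, 0.2031, 0.1875]
t=2: π = [0.2520, 0.3730, 0.2012, 0.1738]
t=3: π = [0.2563, 0.3684, 0.2034, 0.1719]

π = [0.2563, 0.3684, 0.2034, 0.1719]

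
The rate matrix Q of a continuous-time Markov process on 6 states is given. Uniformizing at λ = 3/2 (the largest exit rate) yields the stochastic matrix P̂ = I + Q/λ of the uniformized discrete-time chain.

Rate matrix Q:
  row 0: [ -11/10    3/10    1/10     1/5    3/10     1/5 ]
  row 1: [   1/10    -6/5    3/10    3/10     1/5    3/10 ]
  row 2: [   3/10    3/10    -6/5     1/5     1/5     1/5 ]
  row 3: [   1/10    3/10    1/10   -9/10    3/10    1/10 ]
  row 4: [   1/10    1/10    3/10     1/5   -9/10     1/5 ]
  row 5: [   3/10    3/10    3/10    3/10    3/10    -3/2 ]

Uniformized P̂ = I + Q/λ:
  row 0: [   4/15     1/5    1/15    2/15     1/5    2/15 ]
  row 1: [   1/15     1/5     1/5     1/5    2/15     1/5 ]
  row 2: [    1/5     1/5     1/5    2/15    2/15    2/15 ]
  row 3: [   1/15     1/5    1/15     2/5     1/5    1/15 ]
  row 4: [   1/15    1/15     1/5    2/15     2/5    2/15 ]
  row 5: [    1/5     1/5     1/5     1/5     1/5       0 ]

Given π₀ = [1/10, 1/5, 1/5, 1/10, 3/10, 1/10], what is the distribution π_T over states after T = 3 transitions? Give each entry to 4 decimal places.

π = [0.1296, 0.1701, 0.1557, 0.2057, 0.2230, 0.1159]

t=0: π = [0.1000, 0.2000, 0.2000, 0.1000, 0.3000, 0.1000]
t=1: π = [0.1267, 0.1600, 0.1733, 0.1800, 0.2333, 0.1267]
t=2: π = [0.1320, 0.1689, 0.1591, 0.2004, 0.2244, 0.1151]
t=3: π = [0.1296, 0.1701, 0.1557, 0.2057, 0.2230, 0.1159]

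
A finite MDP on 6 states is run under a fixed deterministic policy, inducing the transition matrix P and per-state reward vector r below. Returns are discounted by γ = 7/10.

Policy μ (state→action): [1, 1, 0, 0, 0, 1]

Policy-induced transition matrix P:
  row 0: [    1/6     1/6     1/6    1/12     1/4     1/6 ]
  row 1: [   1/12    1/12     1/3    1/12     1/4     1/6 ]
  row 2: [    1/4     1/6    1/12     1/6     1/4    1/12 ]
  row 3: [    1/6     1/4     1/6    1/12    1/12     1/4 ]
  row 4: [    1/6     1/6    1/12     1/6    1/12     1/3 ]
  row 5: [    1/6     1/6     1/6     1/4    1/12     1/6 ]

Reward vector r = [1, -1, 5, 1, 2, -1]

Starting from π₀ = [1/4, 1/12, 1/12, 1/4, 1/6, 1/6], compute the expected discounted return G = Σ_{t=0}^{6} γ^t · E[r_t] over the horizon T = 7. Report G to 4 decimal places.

G = 3.2407

t=0: π = [0.2500, 0.0833, 0.0833, 0.2500, 0.1667, 0.1667], E[r] = 1.0000, γ^t·E[r] = 1.000000, running G = 1.000000
t=1: π = [0.1667, 0.1806, 0.1597, 0.1319, 0.1528, 0.2083], E[r] = 1.0139, γ^t·E[r] = 0.709722, running G = 1.709722
t=2: π = [0.1649, 0.1626, 0.1707, 0.1441, 0.1678, 0.1898], E[r] = 1.1458, γ^t·E[r] = 0.561458, running G = 2.271181
t=3: π = [0.1673, 0.1651, 0.1656, 0.1432, 0.1664, 0.1924], E[r] = 1.1135, γ^t·E[r] = 0.381938, running G = 2.653119
t=4: π = [0.1667, 0.1648, 0.1665, 0.1431, 0.1663, 0.1925], E[r] = 1.1177, γ^t·E[r] = 0.268360, running G = 2.921479
t=5: π = [0.1668, 0.1649, 0.1664, 0.1432, 0.1663, 0.1924], E[r] = 1.1174, γ^t·E[r] = 0.187797, running G = 3.109276
t=6: π = [0.1668, 0.1649, 0.1664, 0.1431, 0.1663, 0.1925], E[r] = 1.1174, γ^t·E[r] = 0.131457, running G = 3.240734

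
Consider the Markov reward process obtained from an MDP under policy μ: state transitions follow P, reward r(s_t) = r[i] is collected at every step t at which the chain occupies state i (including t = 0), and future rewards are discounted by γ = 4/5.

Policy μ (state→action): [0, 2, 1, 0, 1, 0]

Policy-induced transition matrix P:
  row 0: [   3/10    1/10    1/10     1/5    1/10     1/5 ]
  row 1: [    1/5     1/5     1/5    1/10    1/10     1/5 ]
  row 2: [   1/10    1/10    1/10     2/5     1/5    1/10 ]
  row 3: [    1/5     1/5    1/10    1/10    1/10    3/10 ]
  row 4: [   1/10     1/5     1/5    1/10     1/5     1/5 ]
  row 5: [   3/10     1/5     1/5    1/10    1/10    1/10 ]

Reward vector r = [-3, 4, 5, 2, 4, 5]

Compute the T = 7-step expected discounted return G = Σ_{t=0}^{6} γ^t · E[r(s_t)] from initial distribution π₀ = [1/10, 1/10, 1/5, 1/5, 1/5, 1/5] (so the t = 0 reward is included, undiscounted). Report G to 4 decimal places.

t=0: π = [0.1000, 0.1000, 0.2000, 0.2000, 0.2000, 0.2000], E[r] = 3.3000, γ^t·E[r] = 3.300000, running G = 3.300000
t=1: π = [0.1900, 0.1700, 0.1500, 0.1700, 0.1400, 0.1800], E[r] = 2.6600, γ^t·E[r] = 2.128000, running G = 5.428000
t=2: π = [0.2080, 0.1660, 0.1490, 0.1640, 0.1290, 0.1840], E[r] = 2.5490, γ^t·E[r] = 1.631360, running G = 7.059360
t=3: π = [0.2114, 0.1643, 0.1479, 0.1655, 0.1278, 0.1831], E[r] = 2.5202, γ^t·E[r] = 1.290342, running G = 8.349702
t=4: π = [0.2119, 0.1641, 0.1475, 0.1655, 0.1276, 0.1835], E[r] = 2.5168, γ^t·E[r] = 1.030877, running G = 9.380580
t=5: π = [0.2120, 0.1641, 0.1475, 0.1654, 0.1275, 0.1835], E[r] = 2.5159, γ^t·E[r] = 0.824412, running G = 10.204992
t=6: π = [0.2120, 0.1640, 0.1475, 0.1655, 0.1275, 0.1834], E[r] = 2.5157, γ^t·E[r] = 0.659480, running G = 10.864472

G = 10.8645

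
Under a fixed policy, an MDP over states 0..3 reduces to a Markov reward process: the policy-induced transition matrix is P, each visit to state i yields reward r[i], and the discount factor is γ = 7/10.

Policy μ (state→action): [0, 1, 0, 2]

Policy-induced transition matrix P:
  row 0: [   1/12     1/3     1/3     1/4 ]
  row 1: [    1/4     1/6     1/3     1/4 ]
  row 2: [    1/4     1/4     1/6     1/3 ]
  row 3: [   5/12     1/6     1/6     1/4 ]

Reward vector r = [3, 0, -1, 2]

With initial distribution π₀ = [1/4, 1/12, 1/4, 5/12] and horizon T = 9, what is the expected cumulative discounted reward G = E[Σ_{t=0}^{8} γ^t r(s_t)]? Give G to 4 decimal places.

t=0: π = [0.2500, 0.0833, 0.2500, 0.4167], E[r] = 1.3333, γ^t·E[r] = 1.333333, running G = 1.333333
t=1: π = [0.2778, 0.2292, 0.2222, 0.2708], E[r] = 1.1528, γ^t·E[r] = 0.806944, running G = 2.140278
t=2: π = [0.2488, 0.2315, 0.2512, 0.2685], E[r] = 1.0324, γ^t·E[r] = 0.505880, running G = 2.646157
t=3: π = [0.2533, 0.2291, 0.2467, 0.2709], E[r] = 1.0550, γ^t·E[r] = 0.361857, running G = 3.008014
t=4: π = [0.2529, 0.2294, 0.2471, 0.2706], E[r] = 1.0529, γ^t·E[r] = 0.252798, running G = 3.260813
t=5: π = [0.2529, 0.2294, 0.2471, 0.2706], E[r] = 1.0529, γ^t·E[r] = 0.176965, running G = 3.437777
t=6: π = [0.2529, 0.2294, 0.2471, 0.2706], E[r] = 1.0529, γ^t·E[r] = 0.123878, running G = 3.561655
t=7: π = [0.2529, 0.2294, 0.2471, 0.2706], E[r] = 1.0529, γ^t·E[r] = 0.086714, running G = 3.648369
t=8: π = [0.2529, 0.2294, 0.2471, 0.2706], E[r] = 1.0529, γ^t·E[r] = 0.060700, running G = 3.709069

G = 3.7091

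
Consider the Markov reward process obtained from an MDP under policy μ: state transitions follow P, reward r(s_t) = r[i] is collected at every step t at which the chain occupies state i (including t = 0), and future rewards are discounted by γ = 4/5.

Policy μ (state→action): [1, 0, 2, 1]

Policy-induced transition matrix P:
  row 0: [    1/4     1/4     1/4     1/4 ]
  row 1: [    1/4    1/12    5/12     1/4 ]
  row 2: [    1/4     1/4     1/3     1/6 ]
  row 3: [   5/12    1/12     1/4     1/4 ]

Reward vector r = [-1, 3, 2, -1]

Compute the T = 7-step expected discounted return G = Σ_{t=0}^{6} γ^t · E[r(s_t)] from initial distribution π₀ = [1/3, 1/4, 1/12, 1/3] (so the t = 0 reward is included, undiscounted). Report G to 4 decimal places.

G = 2.0392

t=0: π = [0.3333, 0.2500, 0.0833, 0.3333], E[r] = 0.2500, γ^t·E[r] = 0.250000, running G = 0.250000
t=1: π = [0.3056, 0.1528, 0.2986, 0.2431], E[r] = 0.5069, γ^t·E[r] = 0.405556, running G = 0.655556
t=2: π = [0.2905, 0.1840, 0.3003, 0.2251], E[r] = 0.6372, γ^t·E[r] = 0.407778, running G = 1.063333
t=3: π = [0.2875, 0.1818, 0.3057, 0.2250], E[r] = 0.6443, γ^t·E[r] = 0.329901, running G = 1.393235
t=4: π = [0.2875, 0.1822, 0.3058, 0.2245], E[r] = 0.6461, γ^t·E[r] = 0.264660, running G = 1.657895
t=5: π = [0.2874, 0.1822, 0.3058, 0.2245], E[r] = 0.6464, γ^t·E[r] = 0.211810, running G = 1.869705
t=6: π = [0.2874, 0.1822, 0.3059, 0.2245], E[r] = 0.6464, γ^t·E[r] = 0.169454, running G = 2.039159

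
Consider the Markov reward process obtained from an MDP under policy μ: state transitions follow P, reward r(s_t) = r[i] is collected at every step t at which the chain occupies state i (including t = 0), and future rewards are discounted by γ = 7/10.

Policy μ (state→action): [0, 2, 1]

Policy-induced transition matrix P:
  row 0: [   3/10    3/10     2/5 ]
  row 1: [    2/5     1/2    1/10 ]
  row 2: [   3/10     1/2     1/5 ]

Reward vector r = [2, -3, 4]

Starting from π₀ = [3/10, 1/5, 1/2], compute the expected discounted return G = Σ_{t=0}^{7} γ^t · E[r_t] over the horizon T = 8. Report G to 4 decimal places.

t=0: π = [0.3000, 0.2000, 0.5000], E[r] = 2.0000, γ^t·E[r] = 2.000000, running G = 2.000000
t=1: π = [0.3200, 0.4400, 0.2400], E[r] = 0.2800, γ^t·E[r] = 0.196000, running G = 2.196000
t=2: π = [0.3440, 0.4360, 0.2200], E[r] = 0.2600, γ^t·E[r] = 0.127400, running G = 2.323400
t=3: π = [0.3436, 0.4312, 0.2252], E[r] = 0.2944, γ^t·E[r] = 0.100979, running G = 2.424379
t=4: π = [0.3431, 0.4313, 0.2256], E[r] = 0.2948, γ^t·E[r] = 0.070781, running G = 2.495161
t=5: π = [0.3431, 0.4314, 0.2255], E[r] = 0.2941, γ^t·E[r] = 0.049431, running G = 2.544592
t=6: π = [0.3431, 0.4314, 0.2255], E[r] = 0.2941, γ^t·E[r] = 0.034601, running G = 2.579193
t=7: π = [0.3431, 0.4314, 0.2255], E[r] = 0.2941, γ^t·E[r] = 0.024222, running G = 2.603415

G = 2.6034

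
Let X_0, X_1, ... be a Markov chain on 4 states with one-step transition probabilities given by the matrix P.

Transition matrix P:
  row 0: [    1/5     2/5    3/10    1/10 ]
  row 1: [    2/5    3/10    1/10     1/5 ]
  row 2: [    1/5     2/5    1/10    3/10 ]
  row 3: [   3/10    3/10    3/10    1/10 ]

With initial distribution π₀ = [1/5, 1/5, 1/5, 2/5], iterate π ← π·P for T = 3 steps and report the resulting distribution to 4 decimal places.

t=0: π = [0.2000, 0.2000, 0.2000, 0.4000]
t=1: π = [0.2800, 0.3400, 0.2200, 0.1600]
t=2: π = [0.2840, 0.3500, 0.1880, 0.1780]
t=3: π = [0.2878, 0.3472, 0.1924, 0.1726]

π = [0.2878, 0.3472, 0.1924, 0.1726]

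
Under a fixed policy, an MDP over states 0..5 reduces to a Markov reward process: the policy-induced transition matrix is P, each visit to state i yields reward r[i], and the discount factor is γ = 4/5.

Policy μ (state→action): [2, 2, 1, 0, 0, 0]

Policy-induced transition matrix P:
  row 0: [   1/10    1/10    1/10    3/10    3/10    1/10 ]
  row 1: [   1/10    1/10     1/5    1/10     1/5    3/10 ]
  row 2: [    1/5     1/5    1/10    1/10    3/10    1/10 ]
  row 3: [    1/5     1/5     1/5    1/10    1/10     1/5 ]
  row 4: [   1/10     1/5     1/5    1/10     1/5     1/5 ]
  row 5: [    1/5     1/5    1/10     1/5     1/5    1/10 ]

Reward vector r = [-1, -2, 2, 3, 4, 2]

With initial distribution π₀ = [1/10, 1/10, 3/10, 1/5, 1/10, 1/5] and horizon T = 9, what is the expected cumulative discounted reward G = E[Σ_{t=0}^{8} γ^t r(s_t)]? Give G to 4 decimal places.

G = 6.4958

t=0: π = [0.1000, 0.1000, 0.3000, 0.2000, 0.1000, 0.2000], E[r] = 1.7000, γ^t·E[r] = 1.700000, running G = 1.700000
t=1: π = [0.1700, 0.1800, 0.1400, 0.1400, 0.2200, 0.1500], E[r] = 1.3500, γ^t·E[r] = 1.080000, running G = 2.780000
t=2: π = [0.1430, 0.1650, 0.1540, 0.1490, 0.2170, 0.1720], E[r] = 1.4940, γ^t·E[r] = 0.956160, running G = 3.736160
t=3: π = [0.1475, 0.1692, 0.1531, 0.1458, 0.2148, 0.1696], E[r] = 1.4561, γ^t·E[r] = 0.745523, running G = 4.481683
t=4: π = [0.1469, 0.1683, 0.1530, 0.1465, 0.2155, 0.1699], E[r] = 1.4636, γ^t·E[r] = 0.599470, running G = 5.081153
t=5: π = [0.1469, 0.1685, 0.1530, 0.1464, 0.2153, 0.1699], E[r] = 1.4623, γ^t·E[r] = 0.479168, running G = 5.560321
t=6: π = [0.1469, 0.1685, 0.1530, 0.1464, 0.2154, 0.1699], E[r] = 1.4625, γ^t·E[r] = 0.383382, running G = 5.943703
t=7: π = [0.1469, 0.1685, 0.1530, 0.1464, 0.2154, 0.1699], E[r] = 1.4625, γ^t·E[r] = 0.306700, running G = 6.250403
t=8: π = [0.1469, 0.1685, 0.1530, 0.1464, 0.2154, 0.1699], E[r] = 1.4625, γ^t·E[r] = 0.245361, running G = 6.495764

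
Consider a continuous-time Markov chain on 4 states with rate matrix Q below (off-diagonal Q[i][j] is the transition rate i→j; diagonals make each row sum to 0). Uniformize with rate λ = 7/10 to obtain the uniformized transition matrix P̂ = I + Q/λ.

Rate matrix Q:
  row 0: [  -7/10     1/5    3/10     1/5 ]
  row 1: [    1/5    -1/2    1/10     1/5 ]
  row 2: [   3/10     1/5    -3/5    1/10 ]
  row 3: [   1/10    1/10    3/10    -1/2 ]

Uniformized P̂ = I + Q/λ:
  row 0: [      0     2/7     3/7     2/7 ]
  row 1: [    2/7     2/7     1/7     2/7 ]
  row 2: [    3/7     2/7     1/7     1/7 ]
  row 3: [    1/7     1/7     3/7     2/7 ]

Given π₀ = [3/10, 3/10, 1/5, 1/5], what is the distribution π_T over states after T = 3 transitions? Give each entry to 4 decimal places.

π = [0.2233, 0.2507, 0.2793, 0.2466]

t=0: π = [0.3000, 0.3000, 0.2000, 0.2000]
t=1: π = [0.2000, 0.2571, 0.2857, 0.2571]
t=2: π = [0.2327, 0.2490, 0.2735, 0.2449]
t=3: π = [0.2233, 0.2507, 0.2793, 0.2466]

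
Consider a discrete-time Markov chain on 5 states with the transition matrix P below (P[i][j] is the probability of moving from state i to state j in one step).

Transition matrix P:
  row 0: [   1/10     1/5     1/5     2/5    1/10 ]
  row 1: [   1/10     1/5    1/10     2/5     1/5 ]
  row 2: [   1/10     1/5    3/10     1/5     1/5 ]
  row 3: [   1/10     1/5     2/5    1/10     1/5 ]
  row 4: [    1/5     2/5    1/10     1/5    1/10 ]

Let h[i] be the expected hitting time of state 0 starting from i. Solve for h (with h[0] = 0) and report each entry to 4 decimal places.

First-step conditioning: h[0] = 0; for i ≠ 0, h[i] = 1 + Σ_k P[i][k]·h[k].
  h[1] = 1 + 1/5·h[1] + 1/10·h[2] + 2/5·h[3] + 1/5·h[4]
  h[2] = 1 + 1/5·h[1] + 3/10·h[2] + 1/5·h[3] + 1/5·h[4]
  h[3] = 1 + 1/5·h[1] + 2/5·h[2] + 1/10·h[3] + 1/5·h[4]
  h[4] = 1 + 2/5·h[1] + 1/10·h[2] + 1/5·h[3] + 1/10·h[4]
Solving the 4×4 linear system over states ≠ 0 gives exactly h = [0, 110/13, 110/13, 110/13, 100/13] (h[0] = 0 is the target).

h = [0.0000, 8.4615, 8.4615, 8.4615, 7.6923]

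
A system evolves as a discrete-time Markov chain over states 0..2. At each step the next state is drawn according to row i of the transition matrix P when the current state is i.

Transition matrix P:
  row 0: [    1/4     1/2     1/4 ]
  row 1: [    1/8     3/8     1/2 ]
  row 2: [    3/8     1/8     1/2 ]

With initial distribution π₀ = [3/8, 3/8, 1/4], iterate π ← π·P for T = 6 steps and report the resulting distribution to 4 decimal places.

t=0: π = [0.3750, 0.3750, 0.2500]
t=1: π = [0.2344, 0.3594, 0.4063]
t=2: π = [0.2559, 0.3027, 0.4414]
t=3: π = [0.2673, 0.2966, 0.4360]
t=4: π = [0.2674, 0.2994, 0.4332]
t=5: π = [0.2667, 0.3001, 0.4331]
t=6: π = [0.2666, 0.3001, 0.4333]

π = [0.2666, 0.3001, 0.4333]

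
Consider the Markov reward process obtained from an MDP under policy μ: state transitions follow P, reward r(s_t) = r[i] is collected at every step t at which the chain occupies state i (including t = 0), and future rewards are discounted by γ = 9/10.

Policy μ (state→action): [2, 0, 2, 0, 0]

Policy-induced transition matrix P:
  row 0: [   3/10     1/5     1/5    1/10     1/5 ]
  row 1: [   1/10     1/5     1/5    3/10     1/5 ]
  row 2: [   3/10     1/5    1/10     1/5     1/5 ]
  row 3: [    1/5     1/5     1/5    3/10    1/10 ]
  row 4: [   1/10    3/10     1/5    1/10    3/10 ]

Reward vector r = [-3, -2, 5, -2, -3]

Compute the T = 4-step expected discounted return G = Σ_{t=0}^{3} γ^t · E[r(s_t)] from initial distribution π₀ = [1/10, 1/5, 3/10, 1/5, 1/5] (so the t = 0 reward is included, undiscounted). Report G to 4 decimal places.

t=0: π = [0.1000, 0.2000, 0.3000, 0.2000, 0.2000], E[r] = -0.2000, γ^t·E[r] = -0.200000, running G = -0.200000
t=1: π = [0.2000, 0.2200, 0.1700, 0.2100, 0.2000], E[r] = -1.2100, γ^t·E[r] = -1.089000, running G = -1.289000
t=2: π = [0.1950, 0.2200, 0.1830, 0.2030, 0.1990], E[r] = -1.1130, γ^t·E[r] = -0.901530, running G = -2.190530
t=3: π = [0.1959, 0.2199, 0.1817, 0.2029, 0.1996], E[r] = -1.1236, γ^t·E[r] = -0.819104, running G = -3.009634

G = -3.0096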